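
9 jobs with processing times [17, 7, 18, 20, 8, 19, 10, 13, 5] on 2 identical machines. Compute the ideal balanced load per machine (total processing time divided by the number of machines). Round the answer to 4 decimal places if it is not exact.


Total processing time = 17 + 7 + 18 + 20 + 8 + 19 + 10 + 13 + 5 = 117
Number of machines = 2
Ideal balanced load = 117 / 2 = 58.5

58.5


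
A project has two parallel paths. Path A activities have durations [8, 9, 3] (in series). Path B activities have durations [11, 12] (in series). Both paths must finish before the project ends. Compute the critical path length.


Path A total = 8 + 9 + 3 = 20
Path B total = 11 + 12 = 23
Critical path = longest path = max(20, 23) = 23

23


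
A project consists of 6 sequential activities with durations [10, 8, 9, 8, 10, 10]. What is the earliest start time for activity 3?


Activity 3 starts after activities 1 through 2 complete.
Predecessor durations: [10, 8]
ES = 10 + 8 = 18

18


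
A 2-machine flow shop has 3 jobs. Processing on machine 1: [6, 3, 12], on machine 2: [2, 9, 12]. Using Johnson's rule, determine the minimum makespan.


Apply Johnson's rule:
  Group 1 (a <= b): [(2, 3, 9), (3, 12, 12)]
  Group 2 (a > b): [(1, 6, 2)]
Optimal job order: [2, 3, 1]
Schedule:
  Job 2: M1 done at 3, M2 done at 12
  Job 3: M1 done at 15, M2 done at 27
  Job 1: M1 done at 21, M2 done at 29
Makespan = 29

29


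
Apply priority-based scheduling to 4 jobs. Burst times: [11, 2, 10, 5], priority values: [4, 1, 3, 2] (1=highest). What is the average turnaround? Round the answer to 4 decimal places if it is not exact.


Sort by priority (ascending = highest first):
Order: [(1, 2), (2, 5), (3, 10), (4, 11)]
Completion times:
  Priority 1, burst=2, C=2
  Priority 2, burst=5, C=7
  Priority 3, burst=10, C=17
  Priority 4, burst=11, C=28
Average turnaround = 54/4 = 13.5

13.5


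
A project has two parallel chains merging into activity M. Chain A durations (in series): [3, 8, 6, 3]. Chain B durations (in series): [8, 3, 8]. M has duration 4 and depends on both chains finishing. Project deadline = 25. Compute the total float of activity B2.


Forward pass: ES(B2) = sum of predecessors on chain B = 8
EF = ES + duration = 8 + 3 = 11
Backward pass: LF(M) = deadline = 25; LS(M) = 25 - 4 = 21
LF(B2) = LS(M) - sum(successors on chain B) = 21 - 8 = 13
LS = LF - duration = 13 - 3 = 10
Total float = LS - ES = 10 - 8 = 2

2


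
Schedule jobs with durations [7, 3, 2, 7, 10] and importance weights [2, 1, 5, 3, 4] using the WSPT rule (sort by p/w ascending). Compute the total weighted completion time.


Compute p/w ratios and sort ascending (WSPT): [(2, 5), (7, 3), (10, 4), (3, 1), (7, 2)]
Compute weighted completion times:
  Job (p=2,w=5): C=2, w*C=5*2=10
  Job (p=7,w=3): C=9, w*C=3*9=27
  Job (p=10,w=4): C=19, w*C=4*19=76
  Job (p=3,w=1): C=22, w*C=1*22=22
  Job (p=7,w=2): C=29, w*C=2*29=58
Total weighted completion time = 193

193


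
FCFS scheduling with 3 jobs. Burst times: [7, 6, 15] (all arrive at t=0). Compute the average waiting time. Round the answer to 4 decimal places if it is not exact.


FCFS order (as given): [7, 6, 15]
Waiting times:
  Job 1: wait = 0
  Job 2: wait = 7
  Job 3: wait = 13
Sum of waiting times = 20
Average waiting time = 20/3 = 6.6667

6.6667


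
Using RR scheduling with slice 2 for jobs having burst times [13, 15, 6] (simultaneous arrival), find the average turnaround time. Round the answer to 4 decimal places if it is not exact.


Time quantum = 2
Execution trace:
  J1 runs 2 units, time = 2
  J2 runs 2 units, time = 4
  J3 runs 2 units, time = 6
  J1 runs 2 units, time = 8
  J2 runs 2 units, time = 10
  J3 runs 2 units, time = 12
  J1 runs 2 units, time = 14
  J2 runs 2 units, time = 16
  J3 runs 2 units, time = 18
  J1 runs 2 units, time = 20
  J2 runs 2 units, time = 22
  J1 runs 2 units, time = 24
  J2 runs 2 units, time = 26
  J1 runs 2 units, time = 28
  J2 runs 2 units, time = 30
  J1 runs 1 units, time = 31
  J2 runs 2 units, time = 33
  J2 runs 1 units, time = 34
Finish times: [31, 34, 18]
Average turnaround = 83/3 = 27.6667

27.6667


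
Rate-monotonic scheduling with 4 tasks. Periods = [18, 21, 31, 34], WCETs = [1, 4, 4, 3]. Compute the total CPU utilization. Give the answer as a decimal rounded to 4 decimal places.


Compute individual utilizations (exact fractions):
  Task 1: C/T = 1/18 (approx. 0.0556)
  Task 2: C/T = 4/21 (approx. 0.1905)
  Task 3: C/T = 4/31 (approx. 0.129)
  Task 4: C/T = 3/34 (approx. 0.0882)
Total utilization U = 1/18 + 4/21 + 4/31 + 3/34 = 15382/33201
Rounded to 4 decimal places: U = 0.4633
RM (Liu & Layland) bound for 4 tasks = 0.756828; compare with U = 15382/33201 (approx. 0.463299)
U <= bound, so schedulable by RM sufficient condition.

0.4633


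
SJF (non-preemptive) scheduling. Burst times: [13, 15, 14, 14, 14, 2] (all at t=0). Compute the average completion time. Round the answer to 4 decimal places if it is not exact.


SJF order (ascending): [2, 13, 14, 14, 14, 15]
Completion times:
  Job 1: burst=2, C=2
  Job 2: burst=13, C=15
  Job 3: burst=14, C=29
  Job 4: burst=14, C=43
  Job 5: burst=14, C=57
  Job 6: burst=15, C=72
Average completion = 218/6 = 36.3333

36.3333


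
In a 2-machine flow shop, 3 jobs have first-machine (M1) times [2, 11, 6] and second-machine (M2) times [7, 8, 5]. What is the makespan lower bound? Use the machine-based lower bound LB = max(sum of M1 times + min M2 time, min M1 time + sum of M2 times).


LB1 = sum(M1 times) + min(M2 times) = 19 + 5 = 24
LB2 = min(M1 times) + sum(M2 times) = 2 + 20 = 22
Lower bound = max(LB1, LB2) = max(24, 22) = 24

24


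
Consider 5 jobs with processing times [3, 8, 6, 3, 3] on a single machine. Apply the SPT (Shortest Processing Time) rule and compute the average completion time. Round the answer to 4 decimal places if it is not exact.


Sort jobs by processing time (SPT order): [3, 3, 3, 6, 8]
Compute completion times sequentially:
  Job 1: processing = 3, completes at 3
  Job 2: processing = 3, completes at 6
  Job 3: processing = 3, completes at 9
  Job 4: processing = 6, completes at 15
  Job 5: processing = 8, completes at 23
Sum of completion times = 56
Average completion time = 56/5 = 11.2

11.2


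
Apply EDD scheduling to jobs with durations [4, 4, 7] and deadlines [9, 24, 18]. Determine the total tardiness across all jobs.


Sort by due date (EDD order): [(4, 9), (7, 18), (4, 24)]
Compute completion times and tardiness:
  Job 1: p=4, d=9, C=4, tardiness=max(0,4-9)=0
  Job 2: p=7, d=18, C=11, tardiness=max(0,11-18)=0
  Job 3: p=4, d=24, C=15, tardiness=max(0,15-24)=0
Total tardiness = 0

0


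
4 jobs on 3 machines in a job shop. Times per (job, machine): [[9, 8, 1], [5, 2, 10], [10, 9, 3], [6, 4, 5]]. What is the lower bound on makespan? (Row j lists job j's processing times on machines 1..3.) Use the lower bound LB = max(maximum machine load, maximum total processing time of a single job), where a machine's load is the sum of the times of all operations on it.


Machine loads:
  Machine 1: 9 + 5 + 10 + 6 = 30
  Machine 2: 8 + 2 + 9 + 4 = 23
  Machine 3: 1 + 10 + 3 + 5 = 19
Max machine load = 30
Job totals:
  Job 1: 18
  Job 2: 17
  Job 3: 22
  Job 4: 15
Max job total = 22
Lower bound = max(30, 22) = 30

30


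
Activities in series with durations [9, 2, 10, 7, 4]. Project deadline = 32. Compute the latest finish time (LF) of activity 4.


LF(activity 4) = deadline - sum of successor durations
Successors: activities 5 through 5 with durations [4]
Sum of successor durations = 4
LF = 32 - 4 = 28

28


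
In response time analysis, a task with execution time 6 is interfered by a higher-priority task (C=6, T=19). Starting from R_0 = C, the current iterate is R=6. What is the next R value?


R_next = C + ceil(R_prev / T_hp) * C_hp
ceil(6 / 19) = ceil(0.3158) = 1
Interference = 1 * 6 = 6
R_next = 6 + 6 = 12

12


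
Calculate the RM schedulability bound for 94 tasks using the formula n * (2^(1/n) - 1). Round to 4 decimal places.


Compute 2^(1/94) = 1.0074011604
Subtract 1: 1.0074011604 - 1 = 0.0074011604
Multiply by n: 94 * 0.0074011604 = 0.6957090776
Round to 4 dp: 0.6957

0.6957


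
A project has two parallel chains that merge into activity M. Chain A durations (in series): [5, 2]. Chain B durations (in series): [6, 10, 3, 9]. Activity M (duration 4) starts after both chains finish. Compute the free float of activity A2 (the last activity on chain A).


ES(A2) = sum of predecessors on chain A = 5
EF(A2) = ES + duration = 5 + 2 = 7
Successor of A2 is M. ES(M) = max(sum(A), sum(B)) = max(7, 28) = 28
Free float = ES(successor) - EF(current) = 28 - 7 = 21

21


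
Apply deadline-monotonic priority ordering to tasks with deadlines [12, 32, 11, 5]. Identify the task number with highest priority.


Sort tasks by relative deadline (ascending):
  Task 4: deadline = 5
  Task 3: deadline = 11
  Task 1: deadline = 12
  Task 2: deadline = 32
Priority order (highest first): [4, 3, 1, 2]
Highest priority task = 4

4


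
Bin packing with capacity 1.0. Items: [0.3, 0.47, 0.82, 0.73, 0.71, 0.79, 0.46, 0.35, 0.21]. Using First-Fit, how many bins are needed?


Place items sequentially using First-Fit:
  Item 0.3 -> new Bin 1
  Item 0.47 -> Bin 1 (now 0.77)
  Item 0.82 -> new Bin 2
  Item 0.73 -> new Bin 3
  Item 0.71 -> new Bin 4
  Item 0.79 -> new Bin 5
  Item 0.46 -> new Bin 6
  Item 0.35 -> Bin 6 (now 0.81)
  Item 0.21 -> Bin 1 (now 0.98)
Total bins used = 6

6


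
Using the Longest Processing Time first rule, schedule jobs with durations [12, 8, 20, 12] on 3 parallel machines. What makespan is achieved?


Sort jobs in decreasing order (LPT): [20, 12, 12, 8]
Assign each job to the least loaded machine:
  Machine 1: jobs [20], load = 20
  Machine 2: jobs [12, 8], load = 20
  Machine 3: jobs [12], load = 12
Makespan = max load = 20

20


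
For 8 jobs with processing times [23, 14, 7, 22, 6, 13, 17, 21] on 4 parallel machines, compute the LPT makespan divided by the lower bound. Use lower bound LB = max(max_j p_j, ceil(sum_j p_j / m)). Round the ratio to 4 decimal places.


LPT order: [23, 22, 21, 17, 14, 13, 7, 6]
Machine loads after assignment: [29, 29, 34, 31]
LPT makespan = 34
Lower bound = max(max_job, ceil(total/4)) = max(23, 31) = 31
Ratio = 34 / 31 = 1.0968

1.0968


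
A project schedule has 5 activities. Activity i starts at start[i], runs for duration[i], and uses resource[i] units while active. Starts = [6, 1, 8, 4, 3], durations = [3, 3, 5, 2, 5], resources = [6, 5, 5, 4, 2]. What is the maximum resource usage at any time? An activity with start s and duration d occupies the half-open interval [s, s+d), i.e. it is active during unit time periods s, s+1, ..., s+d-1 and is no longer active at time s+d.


Each activity i is active on [start_i, start_i + duration_i).
Compute total resource usage per time slot:
  t=0: active resources = [], total = 0
  t=1: active resources = [5], total = 5
  t=2: active resources = [5], total = 5
  t=3: active resources = [5, 2], total = 7
  t=4: active resources = [4, 2], total = 6
  t=5: active resources = [4, 2], total = 6
  t=6: active resources = [6, 2], total = 8
  t=7: active resources = [6, 2], total = 8
  t=8: active resources = [6, 5], total = 11
  t=9: active resources = [5], total = 5
  t=10: active resources = [5], total = 5
  t=11: active resources = [5], total = 5
  t=12: active resources = [5], total = 5
Peak resource demand = 11

11


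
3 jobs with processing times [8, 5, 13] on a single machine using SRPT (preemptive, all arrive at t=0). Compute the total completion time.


Since all jobs arrive at t=0, SRPT equals SPT ordering.
SPT order: [5, 8, 13]
Completion times:
  Job 1: p=5, C=5
  Job 2: p=8, C=13
  Job 3: p=13, C=26
Total completion time = 5 + 13 + 26 = 44

44


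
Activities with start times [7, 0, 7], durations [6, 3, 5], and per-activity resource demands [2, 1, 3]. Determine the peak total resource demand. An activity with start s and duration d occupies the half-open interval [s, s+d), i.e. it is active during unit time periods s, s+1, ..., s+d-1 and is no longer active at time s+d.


Each activity i is active on [start_i, start_i + duration_i).
Compute total resource usage per time slot:
  t=0: active resources = [1], total = 1
  t=1: active resources = [1], total = 1
  t=2: active resources = [1], total = 1
  t=3: active resources = [], total = 0
  t=4: active resources = [], total = 0
  t=5: active resources = [], total = 0
  t=6: active resources = [], total = 0
  t=7: active resources = [2, 3], total = 5
  t=8: active resources = [2, 3], total = 5
  t=9: active resources = [2, 3], total = 5
  t=10: active resources = [2, 3], total = 5
  t=11: active resources = [2, 3], total = 5
  t=12: active resources = [2], total = 2
Peak resource demand = 5

5


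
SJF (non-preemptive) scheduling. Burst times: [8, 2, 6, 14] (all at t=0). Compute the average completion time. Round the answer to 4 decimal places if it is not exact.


SJF order (ascending): [2, 6, 8, 14]
Completion times:
  Job 1: burst=2, C=2
  Job 2: burst=6, C=8
  Job 3: burst=8, C=16
  Job 4: burst=14, C=30
Average completion = 56/4 = 14.0

14.0


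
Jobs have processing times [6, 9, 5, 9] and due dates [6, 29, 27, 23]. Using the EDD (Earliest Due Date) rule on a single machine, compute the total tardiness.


Sort by due date (EDD order): [(6, 6), (9, 23), (5, 27), (9, 29)]
Compute completion times and tardiness:
  Job 1: p=6, d=6, C=6, tardiness=max(0,6-6)=0
  Job 2: p=9, d=23, C=15, tardiness=max(0,15-23)=0
  Job 3: p=5, d=27, C=20, tardiness=max(0,20-27)=0
  Job 4: p=9, d=29, C=29, tardiness=max(0,29-29)=0
Total tardiness = 0

0


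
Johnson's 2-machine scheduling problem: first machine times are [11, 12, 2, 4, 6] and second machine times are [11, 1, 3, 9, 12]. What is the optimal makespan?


Apply Johnson's rule:
  Group 1 (a <= b): [(3, 2, 3), (4, 4, 9), (5, 6, 12), (1, 11, 11)]
  Group 2 (a > b): [(2, 12, 1)]
Optimal job order: [3, 4, 5, 1, 2]
Schedule:
  Job 3: M1 done at 2, M2 done at 5
  Job 4: M1 done at 6, M2 done at 15
  Job 5: M1 done at 12, M2 done at 27
  Job 1: M1 done at 23, M2 done at 38
  Job 2: M1 done at 35, M2 done at 39
Makespan = 39

39


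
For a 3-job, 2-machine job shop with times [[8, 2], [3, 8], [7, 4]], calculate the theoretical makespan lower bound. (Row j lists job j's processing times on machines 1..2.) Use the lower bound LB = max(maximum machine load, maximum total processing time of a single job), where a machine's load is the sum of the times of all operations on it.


Machine loads:
  Machine 1: 8 + 3 + 7 = 18
  Machine 2: 2 + 8 + 4 = 14
Max machine load = 18
Job totals:
  Job 1: 10
  Job 2: 11
  Job 3: 11
Max job total = 11
Lower bound = max(18, 11) = 18

18


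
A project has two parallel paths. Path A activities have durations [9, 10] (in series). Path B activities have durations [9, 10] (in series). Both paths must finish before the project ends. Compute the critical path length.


Path A total = 9 + 10 = 19
Path B total = 9 + 10 = 19
Critical path = longest path = max(19, 19) = 19

19


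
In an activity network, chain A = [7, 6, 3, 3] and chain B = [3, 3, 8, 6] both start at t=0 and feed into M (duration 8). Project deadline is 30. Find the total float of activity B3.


Forward pass: ES(B3) = sum of predecessors on chain B = 6
EF = ES + duration = 6 + 8 = 14
Backward pass: LF(M) = deadline = 30; LS(M) = 30 - 8 = 22
LF(B3) = LS(M) - sum(successors on chain B) = 22 - 6 = 16
LS = LF - duration = 16 - 8 = 8
Total float = LS - ES = 8 - 6 = 2

2


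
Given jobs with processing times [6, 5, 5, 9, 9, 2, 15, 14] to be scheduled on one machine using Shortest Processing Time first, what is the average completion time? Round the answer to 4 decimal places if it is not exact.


Sort jobs by processing time (SPT order): [2, 5, 5, 6, 9, 9, 14, 15]
Compute completion times sequentially:
  Job 1: processing = 2, completes at 2
  Job 2: processing = 5, completes at 7
  Job 3: processing = 5, completes at 12
  Job 4: processing = 6, completes at 18
  Job 5: processing = 9, completes at 27
  Job 6: processing = 9, completes at 36
  Job 7: processing = 14, completes at 50
  Job 8: processing = 15, completes at 65
Sum of completion times = 217
Average completion time = 217/8 = 27.125

27.125


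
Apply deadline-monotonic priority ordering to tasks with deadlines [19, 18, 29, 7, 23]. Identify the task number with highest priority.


Sort tasks by relative deadline (ascending):
  Task 4: deadline = 7
  Task 2: deadline = 18
  Task 1: deadline = 19
  Task 5: deadline = 23
  Task 3: deadline = 29
Priority order (highest first): [4, 2, 1, 5, 3]
Highest priority task = 4

4


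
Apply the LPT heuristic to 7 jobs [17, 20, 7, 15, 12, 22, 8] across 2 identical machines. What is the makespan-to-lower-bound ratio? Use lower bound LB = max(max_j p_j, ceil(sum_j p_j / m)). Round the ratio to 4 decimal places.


LPT order: [22, 20, 17, 15, 12, 8, 7]
Machine loads after assignment: [49, 52]
LPT makespan = 52
Lower bound = max(max_job, ceil(total/2)) = max(22, 51) = 51
Ratio = 52 / 51 = 1.0196

1.0196


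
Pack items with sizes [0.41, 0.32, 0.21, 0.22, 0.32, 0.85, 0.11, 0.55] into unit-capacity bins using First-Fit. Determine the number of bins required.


Place items sequentially using First-Fit:
  Item 0.41 -> new Bin 1
  Item 0.32 -> Bin 1 (now 0.73)
  Item 0.21 -> Bin 1 (now 0.94)
  Item 0.22 -> new Bin 2
  Item 0.32 -> Bin 2 (now 0.54)
  Item 0.85 -> new Bin 3
  Item 0.11 -> Bin 2 (now 0.65)
  Item 0.55 -> new Bin 4
Total bins used = 4

4


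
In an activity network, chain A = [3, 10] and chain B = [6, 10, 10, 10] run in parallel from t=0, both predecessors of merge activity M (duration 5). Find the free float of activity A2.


ES(A2) = sum of predecessors on chain A = 3
EF(A2) = ES + duration = 3 + 10 = 13
Successor of A2 is M. ES(M) = max(sum(A), sum(B)) = max(13, 36) = 36
Free float = ES(successor) - EF(current) = 36 - 13 = 23

23


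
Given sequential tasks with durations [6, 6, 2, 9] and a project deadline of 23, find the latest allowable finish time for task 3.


LF(activity 3) = deadline - sum of successor durations
Successors: activities 4 through 4 with durations [9]
Sum of successor durations = 9
LF = 23 - 9 = 14

14


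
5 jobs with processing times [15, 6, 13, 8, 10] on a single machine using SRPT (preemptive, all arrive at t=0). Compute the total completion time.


Since all jobs arrive at t=0, SRPT equals SPT ordering.
SPT order: [6, 8, 10, 13, 15]
Completion times:
  Job 1: p=6, C=6
  Job 2: p=8, C=14
  Job 3: p=10, C=24
  Job 4: p=13, C=37
  Job 5: p=15, C=52
Total completion time = 6 + 14 + 24 + 37 + 52 = 133

133


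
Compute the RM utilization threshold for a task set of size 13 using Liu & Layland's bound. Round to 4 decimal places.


Compute 2^(1/13) = 1.0547660765
Subtract 1: 1.0547660765 - 1 = 0.0547660765
Multiply by n: 13 * 0.0547660765 = 0.7119589945
Round to 4 dp: 0.7120

0.7120


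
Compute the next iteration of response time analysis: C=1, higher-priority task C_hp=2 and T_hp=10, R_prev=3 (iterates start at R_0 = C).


R_next = C + ceil(R_prev / T_hp) * C_hp
ceil(3 / 10) = ceil(0.3) = 1
Interference = 1 * 2 = 2
R_next = 1 + 2 = 3
R_next = R_prev, so the iteration has converged (response time = 3).

3


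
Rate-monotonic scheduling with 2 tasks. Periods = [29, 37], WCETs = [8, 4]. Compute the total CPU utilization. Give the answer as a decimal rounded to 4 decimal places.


Compute individual utilizations (exact fractions):
  Task 1: C/T = 8/29 (approx. 0.2759)
  Task 2: C/T = 4/37 (approx. 0.1081)
Total utilization U = 8/29 + 4/37 = 412/1073
Rounded to 4 decimal places: U = 0.3840
RM (Liu & Layland) bound for 2 tasks = 0.828427; compare with U = 412/1073 (approx. 0.383970)
U <= bound, so schedulable by RM sufficient condition.

0.3840


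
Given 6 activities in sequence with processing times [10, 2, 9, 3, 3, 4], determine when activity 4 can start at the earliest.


Activity 4 starts after activities 1 through 3 complete.
Predecessor durations: [10, 2, 9]
ES = 10 + 2 + 9 = 21

21


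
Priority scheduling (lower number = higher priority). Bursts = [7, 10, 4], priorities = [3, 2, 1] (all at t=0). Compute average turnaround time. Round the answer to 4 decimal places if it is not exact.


Sort by priority (ascending = highest first):
Order: [(1, 4), (2, 10), (3, 7)]
Completion times:
  Priority 1, burst=4, C=4
  Priority 2, burst=10, C=14
  Priority 3, burst=7, C=21
Average turnaround = 39/3 = 13.0

13.0


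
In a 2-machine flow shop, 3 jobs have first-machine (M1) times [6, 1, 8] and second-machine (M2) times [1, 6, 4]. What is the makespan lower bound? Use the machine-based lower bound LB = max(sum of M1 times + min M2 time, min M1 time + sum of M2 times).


LB1 = sum(M1 times) + min(M2 times) = 15 + 1 = 16
LB2 = min(M1 times) + sum(M2 times) = 1 + 11 = 12
Lower bound = max(LB1, LB2) = max(16, 12) = 16

16


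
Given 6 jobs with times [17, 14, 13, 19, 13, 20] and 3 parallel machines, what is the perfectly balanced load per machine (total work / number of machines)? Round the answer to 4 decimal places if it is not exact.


Total processing time = 17 + 14 + 13 + 19 + 13 + 20 = 96
Number of machines = 3
Ideal balanced load = 96 / 3 = 32.0

32.0


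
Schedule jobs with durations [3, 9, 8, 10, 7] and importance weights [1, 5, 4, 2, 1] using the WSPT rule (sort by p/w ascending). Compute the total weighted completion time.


Compute p/w ratios and sort ascending (WSPT): [(9, 5), (8, 4), (3, 1), (10, 2), (7, 1)]
Compute weighted completion times:
  Job (p=9,w=5): C=9, w*C=5*9=45
  Job (p=8,w=4): C=17, w*C=4*17=68
  Job (p=3,w=1): C=20, w*C=1*20=20
  Job (p=10,w=2): C=30, w*C=2*30=60
  Job (p=7,w=1): C=37, w*C=1*37=37
Total weighted completion time = 230

230


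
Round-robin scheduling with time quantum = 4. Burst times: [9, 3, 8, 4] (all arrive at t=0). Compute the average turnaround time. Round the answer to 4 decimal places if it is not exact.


Time quantum = 4
Execution trace:
  J1 runs 4 units, time = 4
  J2 runs 3 units, time = 7
  J3 runs 4 units, time = 11
  J4 runs 4 units, time = 15
  J1 runs 4 units, time = 19
  J3 runs 4 units, time = 23
  J1 runs 1 units, time = 24
Finish times: [24, 7, 23, 15]
Average turnaround = 69/4 = 17.25

17.25


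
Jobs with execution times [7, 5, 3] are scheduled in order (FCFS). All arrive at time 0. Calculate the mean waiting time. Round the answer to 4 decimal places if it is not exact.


FCFS order (as given): [7, 5, 3]
Waiting times:
  Job 1: wait = 0
  Job 2: wait = 7
  Job 3: wait = 12
Sum of waiting times = 19
Average waiting time = 19/3 = 6.3333

6.3333


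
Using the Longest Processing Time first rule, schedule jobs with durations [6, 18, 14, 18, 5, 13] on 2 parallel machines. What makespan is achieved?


Sort jobs in decreasing order (LPT): [18, 18, 14, 13, 6, 5]
Assign each job to the least loaded machine:
  Machine 1: jobs [18, 14, 5], load = 37
  Machine 2: jobs [18, 13, 6], load = 37
Makespan = max load = 37

37


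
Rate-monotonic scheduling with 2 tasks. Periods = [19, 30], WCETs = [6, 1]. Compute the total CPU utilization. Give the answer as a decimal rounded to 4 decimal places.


Compute individual utilizations (exact fractions):
  Task 1: C/T = 6/19 (approx. 0.3158)
  Task 2: C/T = 1/30 (approx. 0.0333)
Total utilization U = 6/19 + 1/30 = 199/570
Rounded to 4 decimal places: U = 0.3491
RM (Liu & Layland) bound for 2 tasks = 0.828427; compare with U = 199/570 (approx. 0.349123)
U <= bound, so schedulable by RM sufficient condition.

0.3491


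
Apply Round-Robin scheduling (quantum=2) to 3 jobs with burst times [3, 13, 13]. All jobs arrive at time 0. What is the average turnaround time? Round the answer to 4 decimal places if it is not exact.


Time quantum = 2
Execution trace:
  J1 runs 2 units, time = 2
  J2 runs 2 units, time = 4
  J3 runs 2 units, time = 6
  J1 runs 1 units, time = 7
  J2 runs 2 units, time = 9
  J3 runs 2 units, time = 11
  J2 runs 2 units, time = 13
  J3 runs 2 units, time = 15
  J2 runs 2 units, time = 17
  J3 runs 2 units, time = 19
  J2 runs 2 units, time = 21
  J3 runs 2 units, time = 23
  J2 runs 2 units, time = 25
  J3 runs 2 units, time = 27
  J2 runs 1 units, time = 28
  J3 runs 1 units, time = 29
Finish times: [7, 28, 29]
Average turnaround = 64/3 = 21.3333

21.3333


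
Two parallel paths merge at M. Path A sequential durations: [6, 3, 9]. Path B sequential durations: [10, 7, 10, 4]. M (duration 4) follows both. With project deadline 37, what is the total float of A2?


Forward pass: ES(A2) = sum of predecessors on chain A = 6
EF = ES + duration = 6 + 3 = 9
Backward pass: LF(M) = deadline = 37; LS(M) = 37 - 4 = 33
LF(A2) = LS(M) - sum(successors on chain A) = 33 - 9 = 24
LS = LF - duration = 24 - 3 = 21
Total float = LS - ES = 21 - 6 = 15

15


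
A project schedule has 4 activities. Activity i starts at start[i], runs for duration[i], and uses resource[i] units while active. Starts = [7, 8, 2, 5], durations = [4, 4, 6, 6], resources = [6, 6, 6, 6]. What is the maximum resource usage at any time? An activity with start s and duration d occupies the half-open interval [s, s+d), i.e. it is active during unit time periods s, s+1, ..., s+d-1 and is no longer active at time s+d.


Each activity i is active on [start_i, start_i + duration_i).
Compute total resource usage per time slot:
  t=0: active resources = [], total = 0
  t=1: active resources = [], total = 0
  t=2: active resources = [6], total = 6
  t=3: active resources = [6], total = 6
  t=4: active resources = [6], total = 6
  t=5: active resources = [6, 6], total = 12
  t=6: active resources = [6, 6], total = 12
  t=7: active resources = [6, 6, 6], total = 18
  t=8: active resources = [6, 6, 6], total = 18
  t=9: active resources = [6, 6, 6], total = 18
  t=10: active resources = [6, 6, 6], total = 18
  t=11: active resources = [6], total = 6
Peak resource demand = 18

18


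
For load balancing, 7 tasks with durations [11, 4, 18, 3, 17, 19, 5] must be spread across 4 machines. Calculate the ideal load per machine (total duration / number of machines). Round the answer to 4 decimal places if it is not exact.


Total processing time = 11 + 4 + 18 + 3 + 17 + 19 + 5 = 77
Number of machines = 4
Ideal balanced load = 77 / 4 = 19.25

19.25


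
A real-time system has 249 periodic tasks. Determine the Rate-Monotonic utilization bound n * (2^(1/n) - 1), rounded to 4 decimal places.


Compute 2^(1/249) = 1.0027876018
Subtract 1: 1.0027876018 - 1 = 0.0027876018
Multiply by n: 249 * 0.0027876018 = 0.6941128482
Round to 4 dp: 0.6941

0.6941


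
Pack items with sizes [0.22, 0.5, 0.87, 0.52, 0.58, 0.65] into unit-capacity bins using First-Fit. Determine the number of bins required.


Place items sequentially using First-Fit:
  Item 0.22 -> new Bin 1
  Item 0.5 -> Bin 1 (now 0.72)
  Item 0.87 -> new Bin 2
  Item 0.52 -> new Bin 3
  Item 0.58 -> new Bin 4
  Item 0.65 -> new Bin 5
Total bins used = 5

5


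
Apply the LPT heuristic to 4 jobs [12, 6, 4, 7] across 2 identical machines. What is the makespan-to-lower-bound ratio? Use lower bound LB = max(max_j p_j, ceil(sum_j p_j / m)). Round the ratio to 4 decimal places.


LPT order: [12, 7, 6, 4]
Machine loads after assignment: [16, 13]
LPT makespan = 16
Lower bound = max(max_job, ceil(total/2)) = max(12, 15) = 15
Ratio = 16 / 15 = 1.0667

1.0667


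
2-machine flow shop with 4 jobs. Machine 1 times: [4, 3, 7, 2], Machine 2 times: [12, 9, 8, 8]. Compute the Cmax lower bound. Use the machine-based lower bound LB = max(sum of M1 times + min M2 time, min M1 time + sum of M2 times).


LB1 = sum(M1 times) + min(M2 times) = 16 + 8 = 24
LB2 = min(M1 times) + sum(M2 times) = 2 + 37 = 39
Lower bound = max(LB1, LB2) = max(24, 39) = 39

39


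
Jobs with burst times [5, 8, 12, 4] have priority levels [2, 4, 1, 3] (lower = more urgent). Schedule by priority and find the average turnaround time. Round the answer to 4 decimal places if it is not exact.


Sort by priority (ascending = highest first):
Order: [(1, 12), (2, 5), (3, 4), (4, 8)]
Completion times:
  Priority 1, burst=12, C=12
  Priority 2, burst=5, C=17
  Priority 3, burst=4, C=21
  Priority 4, burst=8, C=29
Average turnaround = 79/4 = 19.75

19.75


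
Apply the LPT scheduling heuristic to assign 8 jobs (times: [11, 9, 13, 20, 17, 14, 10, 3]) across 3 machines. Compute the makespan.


Sort jobs in decreasing order (LPT): [20, 17, 14, 13, 11, 10, 9, 3]
Assign each job to the least loaded machine:
  Machine 1: jobs [20, 10], load = 30
  Machine 2: jobs [17, 11, 3], load = 31
  Machine 3: jobs [14, 13, 9], load = 36
Makespan = max load = 36

36


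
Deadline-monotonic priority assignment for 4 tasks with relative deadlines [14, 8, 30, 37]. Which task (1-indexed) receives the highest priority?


Sort tasks by relative deadline (ascending):
  Task 2: deadline = 8
  Task 1: deadline = 14
  Task 3: deadline = 30
  Task 4: deadline = 37
Priority order (highest first): [2, 1, 3, 4]
Highest priority task = 2

2


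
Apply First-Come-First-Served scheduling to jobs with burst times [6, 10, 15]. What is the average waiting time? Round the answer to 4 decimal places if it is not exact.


FCFS order (as given): [6, 10, 15]
Waiting times:
  Job 1: wait = 0
  Job 2: wait = 6
  Job 3: wait = 16
Sum of waiting times = 22
Average waiting time = 22/3 = 7.3333

7.3333


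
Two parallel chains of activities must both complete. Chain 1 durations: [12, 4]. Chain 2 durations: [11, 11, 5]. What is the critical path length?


Path A total = 12 + 4 = 16
Path B total = 11 + 11 + 5 = 27
Critical path = longest path = max(16, 27) = 27

27


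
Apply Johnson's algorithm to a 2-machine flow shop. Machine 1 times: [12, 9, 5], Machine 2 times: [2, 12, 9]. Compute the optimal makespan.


Apply Johnson's rule:
  Group 1 (a <= b): [(3, 5, 9), (2, 9, 12)]
  Group 2 (a > b): [(1, 12, 2)]
Optimal job order: [3, 2, 1]
Schedule:
  Job 3: M1 done at 5, M2 done at 14
  Job 2: M1 done at 14, M2 done at 26
  Job 1: M1 done at 26, M2 done at 28
Makespan = 28

28


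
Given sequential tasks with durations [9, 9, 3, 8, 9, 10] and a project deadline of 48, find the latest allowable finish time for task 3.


LF(activity 3) = deadline - sum of successor durations
Successors: activities 4 through 6 with durations [8, 9, 10]
Sum of successor durations = 27
LF = 48 - 27 = 21

21


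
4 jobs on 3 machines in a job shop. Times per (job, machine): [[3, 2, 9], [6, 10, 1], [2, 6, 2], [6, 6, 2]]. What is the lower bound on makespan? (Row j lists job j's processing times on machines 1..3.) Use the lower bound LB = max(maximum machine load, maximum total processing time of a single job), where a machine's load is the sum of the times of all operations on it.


Machine loads:
  Machine 1: 3 + 6 + 2 + 6 = 17
  Machine 2: 2 + 10 + 6 + 6 = 24
  Machine 3: 9 + 1 + 2 + 2 = 14
Max machine load = 24
Job totals:
  Job 1: 14
  Job 2: 17
  Job 3: 10
  Job 4: 14
Max job total = 17
Lower bound = max(24, 17) = 24

24


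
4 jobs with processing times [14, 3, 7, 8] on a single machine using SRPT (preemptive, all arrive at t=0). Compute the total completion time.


Since all jobs arrive at t=0, SRPT equals SPT ordering.
SPT order: [3, 7, 8, 14]
Completion times:
  Job 1: p=3, C=3
  Job 2: p=7, C=10
  Job 3: p=8, C=18
  Job 4: p=14, C=32
Total completion time = 3 + 10 + 18 + 32 = 63

63


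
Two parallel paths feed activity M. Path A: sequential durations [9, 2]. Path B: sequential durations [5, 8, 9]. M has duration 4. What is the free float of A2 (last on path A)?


ES(A2) = sum of predecessors on chain A = 9
EF(A2) = ES + duration = 9 + 2 = 11
Successor of A2 is M. ES(M) = max(sum(A), sum(B)) = max(11, 22) = 22
Free float = ES(successor) - EF(current) = 22 - 11 = 11

11


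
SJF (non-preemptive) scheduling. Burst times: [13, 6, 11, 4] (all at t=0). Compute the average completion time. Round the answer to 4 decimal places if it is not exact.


SJF order (ascending): [4, 6, 11, 13]
Completion times:
  Job 1: burst=4, C=4
  Job 2: burst=6, C=10
  Job 3: burst=11, C=21
  Job 4: burst=13, C=34
Average completion = 69/4 = 17.25

17.25


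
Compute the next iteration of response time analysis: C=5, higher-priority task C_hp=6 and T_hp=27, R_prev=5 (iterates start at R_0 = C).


R_next = C + ceil(R_prev / T_hp) * C_hp
ceil(5 / 27) = ceil(0.1852) = 1
Interference = 1 * 6 = 6
R_next = 5 + 6 = 11

11


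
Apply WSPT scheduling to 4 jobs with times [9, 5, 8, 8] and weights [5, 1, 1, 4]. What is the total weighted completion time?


Compute p/w ratios and sort ascending (WSPT): [(9, 5), (8, 4), (5, 1), (8, 1)]
Compute weighted completion times:
  Job (p=9,w=5): C=9, w*C=5*9=45
  Job (p=8,w=4): C=17, w*C=4*17=68
  Job (p=5,w=1): C=22, w*C=1*22=22
  Job (p=8,w=1): C=30, w*C=1*30=30
Total weighted completion time = 165

165


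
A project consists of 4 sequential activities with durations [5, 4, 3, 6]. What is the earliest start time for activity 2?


Activity 2 starts after activities 1 through 1 complete.
Predecessor durations: [5]
ES = 5 = 5

5


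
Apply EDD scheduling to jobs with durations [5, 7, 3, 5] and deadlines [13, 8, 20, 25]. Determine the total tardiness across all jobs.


Sort by due date (EDD order): [(7, 8), (5, 13), (3, 20), (5, 25)]
Compute completion times and tardiness:
  Job 1: p=7, d=8, C=7, tardiness=max(0,7-8)=0
  Job 2: p=5, d=13, C=12, tardiness=max(0,12-13)=0
  Job 3: p=3, d=20, C=15, tardiness=max(0,15-20)=0
  Job 4: p=5, d=25, C=20, tardiness=max(0,20-25)=0
Total tardiness = 0

0


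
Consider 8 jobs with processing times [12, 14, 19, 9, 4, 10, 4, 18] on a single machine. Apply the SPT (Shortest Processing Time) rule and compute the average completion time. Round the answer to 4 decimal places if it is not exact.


Sort jobs by processing time (SPT order): [4, 4, 9, 10, 12, 14, 18, 19]
Compute completion times sequentially:
  Job 1: processing = 4, completes at 4
  Job 2: processing = 4, completes at 8
  Job 3: processing = 9, completes at 17
  Job 4: processing = 10, completes at 27
  Job 5: processing = 12, completes at 39
  Job 6: processing = 14, completes at 53
  Job 7: processing = 18, completes at 71
  Job 8: processing = 19, completes at 90
Sum of completion times = 309
Average completion time = 309/8 = 38.625

38.625


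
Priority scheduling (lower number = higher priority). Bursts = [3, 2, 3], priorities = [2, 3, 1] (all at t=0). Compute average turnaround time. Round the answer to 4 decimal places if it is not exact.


Sort by priority (ascending = highest first):
Order: [(1, 3), (2, 3), (3, 2)]
Completion times:
  Priority 1, burst=3, C=3
  Priority 2, burst=3, C=6
  Priority 3, burst=2, C=8
Average turnaround = 17/3 = 5.6667

5.6667


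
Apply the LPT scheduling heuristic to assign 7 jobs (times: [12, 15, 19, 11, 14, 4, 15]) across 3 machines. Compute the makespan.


Sort jobs in decreasing order (LPT): [19, 15, 15, 14, 12, 11, 4]
Assign each job to the least loaded machine:
  Machine 1: jobs [19, 11], load = 30
  Machine 2: jobs [15, 14], load = 29
  Machine 3: jobs [15, 12, 4], load = 31
Makespan = max load = 31

31


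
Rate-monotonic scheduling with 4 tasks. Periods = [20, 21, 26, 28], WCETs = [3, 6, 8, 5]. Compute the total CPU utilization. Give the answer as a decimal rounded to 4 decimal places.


Compute individual utilizations (exact fractions):
  Task 1: C/T = 3/20 (approx. 0.15)
  Task 2: C/T = 6/21 = 2/7 (approx. 0.2857)
  Task 3: C/T = 8/26 = 4/13 (approx. 0.3077)
  Task 4: C/T = 5/28 (approx. 0.1786)
Total utilization U = 3/20 + 2/7 + 4/13 + 5/28 = 839/910
Rounded to 4 decimal places: U = 0.9220
RM (Liu & Layland) bound for 4 tasks = 0.756828; compare with U = 839/910 (approx. 0.921978)
bound < U <= 1, so the RM sufficient condition is not met (inconclusive; an exact test such as response-time analysis is needed).

0.9220


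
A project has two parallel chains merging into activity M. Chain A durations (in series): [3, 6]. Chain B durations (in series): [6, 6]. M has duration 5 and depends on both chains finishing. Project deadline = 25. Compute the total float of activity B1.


Forward pass: ES(B1) = sum of predecessors on chain B = 0
EF = ES + duration = 0 + 6 = 6
Backward pass: LF(M) = deadline = 25; LS(M) = 25 - 5 = 20
LF(B1) = LS(M) - sum(successors on chain B) = 20 - 6 = 14
LS = LF - duration = 14 - 6 = 8
Total float = LS - ES = 8 - 0 = 8

8


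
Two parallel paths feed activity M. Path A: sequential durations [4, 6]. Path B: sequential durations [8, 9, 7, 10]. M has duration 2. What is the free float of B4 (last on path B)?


ES(B4) = sum of predecessors on chain B = 24
EF(B4) = ES + duration = 24 + 10 = 34
Successor of B4 is M. ES(M) = max(sum(A), sum(B)) = max(10, 34) = 34
Free float = ES(successor) - EF(current) = 34 - 34 = 0

0


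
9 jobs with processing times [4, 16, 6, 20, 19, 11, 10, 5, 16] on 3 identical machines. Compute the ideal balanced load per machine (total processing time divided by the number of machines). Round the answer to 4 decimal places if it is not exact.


Total processing time = 4 + 16 + 6 + 20 + 19 + 11 + 10 + 5 + 16 = 107
Number of machines = 3
Ideal balanced load = 107 / 3 = 35.6667

35.6667


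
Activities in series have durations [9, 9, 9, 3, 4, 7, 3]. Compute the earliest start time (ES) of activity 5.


Activity 5 starts after activities 1 through 4 complete.
Predecessor durations: [9, 9, 9, 3]
ES = 9 + 9 + 9 + 3 = 30

30


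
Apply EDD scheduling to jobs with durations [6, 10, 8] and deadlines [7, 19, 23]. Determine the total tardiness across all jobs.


Sort by due date (EDD order): [(6, 7), (10, 19), (8, 23)]
Compute completion times and tardiness:
  Job 1: p=6, d=7, C=6, tardiness=max(0,6-7)=0
  Job 2: p=10, d=19, C=16, tardiness=max(0,16-19)=0
  Job 3: p=8, d=23, C=24, tardiness=max(0,24-23)=1
Total tardiness = 1

1


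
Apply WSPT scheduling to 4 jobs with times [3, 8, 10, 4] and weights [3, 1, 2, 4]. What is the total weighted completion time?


Compute p/w ratios and sort ascending (WSPT): [(3, 3), (4, 4), (10, 2), (8, 1)]
Compute weighted completion times:
  Job (p=3,w=3): C=3, w*C=3*3=9
  Job (p=4,w=4): C=7, w*C=4*7=28
  Job (p=10,w=2): C=17, w*C=2*17=34
  Job (p=8,w=1): C=25, w*C=1*25=25
Total weighted completion time = 96

96


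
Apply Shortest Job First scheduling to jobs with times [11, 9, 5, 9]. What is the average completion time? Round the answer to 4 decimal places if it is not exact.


SJF order (ascending): [5, 9, 9, 11]
Completion times:
  Job 1: burst=5, C=5
  Job 2: burst=9, C=14
  Job 3: burst=9, C=23
  Job 4: burst=11, C=34
Average completion = 76/4 = 19.0

19.0


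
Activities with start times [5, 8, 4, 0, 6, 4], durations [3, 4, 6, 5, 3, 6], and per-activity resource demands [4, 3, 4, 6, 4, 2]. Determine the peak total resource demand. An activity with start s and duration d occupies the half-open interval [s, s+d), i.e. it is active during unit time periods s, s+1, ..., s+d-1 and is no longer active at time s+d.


Each activity i is active on [start_i, start_i + duration_i).
Compute total resource usage per time slot:
  t=0: active resources = [6], total = 6
  t=1: active resources = [6], total = 6
  t=2: active resources = [6], total = 6
  t=3: active resources = [6], total = 6
  t=4: active resources = [4, 6, 2], total = 12
  t=5: active resources = [4, 4, 2], total = 10
  t=6: active resources = [4, 4, 4, 2], total = 14
  t=7: active resources = [4, 4, 4, 2], total = 14
  t=8: active resources = [3, 4, 4, 2], total = 13
  t=9: active resources = [3, 4, 2], total = 9
  t=10: active resources = [3], total = 3
  t=11: active resources = [3], total = 3
Peak resource demand = 14

14


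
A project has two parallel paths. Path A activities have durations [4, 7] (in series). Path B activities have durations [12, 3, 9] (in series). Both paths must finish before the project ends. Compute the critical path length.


Path A total = 4 + 7 = 11
Path B total = 12 + 3 + 9 = 24
Critical path = longest path = max(11, 24) = 24

24
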